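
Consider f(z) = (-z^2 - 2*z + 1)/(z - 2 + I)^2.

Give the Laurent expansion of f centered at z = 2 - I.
Put w = z - (2 - I), i.e. z = w + 2 - I. The denominator is w^2, so it suffices to rewrite the numerator in powers of w.

P(z) = -z^2 - 2*z + 1
P(w + 2 - I) = -6 + 6*I + (-6 + 2*I)*w - w^2

Dividing each term by w^2:
  f = (-6 + 6*I)/w^2 + (-6 + 2*I)/w - 1

Substituting back w = z - 2 + I:
  f(z) = (-6 + 6*I)/(z - 2 + I)^2 + (-6 + 2*I)/(z - 2 + I) - 1

The series is finite because the numerator is a polynomial; the negative powers form the principal part, and the coefficient of 1/(z - 2 + I) gives Res(f, 2 - I) = -6 + 2*I.

Final answer: (-6 + 6*I)/(z - 2 + I)^2 + (-6 + 2*I)/(z - 2 + I) - 1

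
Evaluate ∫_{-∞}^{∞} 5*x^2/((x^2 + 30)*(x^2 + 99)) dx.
Let f(z) = 5*z^2/((z^2 + 30)*(z^2 + 99)). The denominator has no real zeros and deg Q - deg P = 2 ≥ 2, so the integral of f over the upper semicircle |z| = R tends to 0 as R → ∞. Closing the contour in the upper half-plane,
  ∫_{-∞}^{∞} f(x) dx = 2πi · Σ Res(f, z_k)  over the poles with Im z_k > 0.

Zeros of the denominator: z^2 + 30 = 0 gives z = ±sqrt(30)*I; z^2 + 99 = 0 gives z = ±3*sqrt(11)*I.
Upper half-plane: z = 3*sqrt(11)*I, z = sqrt(30)*I (simple).

Each pole is a simple zero of Q(z) = z^4 + 129*z^2 + 2970, so Res(f, z₀) = P(z₀)/Q'(z₀) with P(z) = 5*z^2, Q'(z) = 4*z^3 + 258*z:
  Res(f, 3*sqrt(11)*I) = (-495)/(-414*sqrt(11)*I) = -5*sqrt(11)*I/46
  Res(f, sqrt(30)*I) = (-150)/(138*sqrt(30)*I) = 5*sqrt(30)*I/138

Sum of residues: 5*I*(-3*sqrt(11) + sqrt(30))/138
∫_{-∞}^{∞} f(x) dx = 2πi · (5*I*(-3*sqrt(11) + sqrt(30))/138) = 5*pi*(-sqrt(30) + 3*sqrt(11))/69

Final answer: 5*pi*(-sqrt(30) + 3*sqrt(11))/69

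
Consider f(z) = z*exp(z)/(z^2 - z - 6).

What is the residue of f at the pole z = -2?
Write f(z) = P(z)/Q(z) with P(z) = z*exp(z) and Q(z) = z^2 - z - 6.
The denominator factors as Q(z) = (z - 3)*(z + 2), so z = -2 is a simple zero of Q and P is analytic there; z = -2 is therefore a simple pole and
  Res(f, z₀) = P(z₀)/Q'(z₀).

Q'(z) = 2*z - 1, so Q'(-2) = -5.
P(-2) = -2*exp(-2).

Res(f, -2) = (-2*exp(-2))/(-5) = 2*exp(-2)/5

Final answer: 2*exp(-2)/5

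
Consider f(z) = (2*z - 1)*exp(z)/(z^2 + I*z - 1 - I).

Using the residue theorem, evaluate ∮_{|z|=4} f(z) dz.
pi*(-2/5 + 16*I/5)*exp(-1 - I) + exp(1)*pi*(2/5 + 4*I/5)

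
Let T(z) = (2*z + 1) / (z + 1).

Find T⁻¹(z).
Set w = T(z) = (2*z + 1) / (z + 1) and solve for z:
  w*(z + 1) = 2*z + 1
  w + z*(w - 2) - 1 = 0
  z*(w - 2) = 1 - w
  z = (w - 1)/(2 - w)
Renaming the variable, T⁻¹(z) = (z - 1)/(-z + 2) = (-z + 1)/(z - 2).
(Check: ad - bc = 1 ≠ 0, so T is invertible.)

Final answer: (-z + 1)/(z - 2)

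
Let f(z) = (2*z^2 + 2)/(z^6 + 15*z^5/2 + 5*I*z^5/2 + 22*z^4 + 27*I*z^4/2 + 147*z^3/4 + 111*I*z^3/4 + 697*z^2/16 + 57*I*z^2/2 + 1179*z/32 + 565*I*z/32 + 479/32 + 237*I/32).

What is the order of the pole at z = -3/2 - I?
Factor the denominator:
  z^6 + 15*z^5/2 + 5*I*z^5/2 + 22*z^4 + 27*I*z^4/2 + 147*z^3/4 + 111*I*z^3/4 + 697*z^2/16 + 57*I*z^2/2 + 1179*z/32 + 565*I*z/32 + 479/32 + 237*I/32 = (z + 3/2 + I)^4*(z + 3/2 - I/2)*(z - I)

The numerator P(z) = 2*z^2 + 2 has P(-3/2 - I) = 9/2 + 6*I ≠ 0, so no factor of (z + 3/2 + I) cancels.
Near z = -3/2 - I we can therefore write f(z) = g(z)/(z + 3/2 + I)^4 with g analytic at -3/2 - I and g(-3/2 - I) ≠ 0 (g is the numerator divided by the remaining denominator factors).

Hence z = -3/2 - I is a pole of order 4.

Final answer: 4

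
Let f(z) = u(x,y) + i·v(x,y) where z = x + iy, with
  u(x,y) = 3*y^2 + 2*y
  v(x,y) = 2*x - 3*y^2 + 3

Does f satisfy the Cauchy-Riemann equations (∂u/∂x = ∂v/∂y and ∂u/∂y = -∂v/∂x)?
∂u/∂x = 0
∂v/∂y = -6*y
∂u/∂y = 6*y + 2
∂v/∂x = 2
∂u/∂x ≠ ∂v/∂y and ∂u/∂y ≠ -∂v/∂x; the Cauchy-Riemann equations are not satisfied, so f is not analytic.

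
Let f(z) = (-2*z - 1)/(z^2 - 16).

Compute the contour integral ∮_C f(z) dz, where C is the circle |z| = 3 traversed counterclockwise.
0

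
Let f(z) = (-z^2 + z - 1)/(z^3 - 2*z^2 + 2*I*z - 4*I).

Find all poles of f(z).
The singularities of f are the zeros of the denominator. Factoring,
  z^3 - 2*z^2 + 2*I*z - 4*I = (z + 1 - I)*(z - 2)*(z - 1 + I)
so the candidates are z = -1 + I, z = 2, z = 1 - I.

Check the numerator P(z) = -z^2 + z - 1 at each one:
  P(-1 + I) = -2 + 3*I ≠ 0, so z = -1 + I is a (simple) pole.
  P(2) = -3 ≠ 0, so z = 2 is a (simple) pole.
  P(1 - I) = I ≠ 0, so z = 1 - I is a (simple) pole.

Poles of f: {-1 + I, 1 - I, 2}

Final answer: {-1 + I, 1 - I, 2}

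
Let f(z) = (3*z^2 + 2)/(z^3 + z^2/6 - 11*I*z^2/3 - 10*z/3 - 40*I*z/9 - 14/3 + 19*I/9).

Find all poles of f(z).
The singularities of f are the zeros of the denominator. Factoring,
  z^3 + z^2/6 - 11*I*z^2/3 - 10*z/3 - 40*I*z/9 - 14/3 + 19*I/9 = (z - 1 - 3*I)*(z - 1/3 - I)*(z + 3/2 + I/3)
so the candidates are z = 1 + 3*I, z = 1/3 + I, z = -3/2 - I/3.

Check the numerator P(z) = 3*z^2 + 2 at each one:
  P(1 + 3*I) = -22 + 18*I ≠ 0, so z = 1 + 3*I is a (simple) pole.
  P(1/3 + I) = -2/3 + 2*I ≠ 0, so z = 1/3 + I is a (simple) pole.
  P(-3/2 - I/3) = 101/12 + 3*I ≠ 0, so z = -3/2 - I/3 is a (simple) pole.

Poles of f: {-3/2 - I/3, 1/3 + I, 1 + 3*I}

Final answer: {-3/2 - I/3, 1/3 + I, 1 + 3*I}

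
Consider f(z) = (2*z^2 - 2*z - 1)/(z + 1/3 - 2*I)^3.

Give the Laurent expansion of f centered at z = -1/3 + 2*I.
(-73/9 - 20*I/3)/(z + 1/3 - 2*I)^3 + (-10/3 + 8*I)/(z + 1/3 - 2*I)^2 + 2/(z + 1/3 - 2*I)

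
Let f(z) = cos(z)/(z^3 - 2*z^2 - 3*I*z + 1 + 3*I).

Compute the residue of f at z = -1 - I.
Write f(z) = P(z)/Q(z) with P(z) = cos(z) and Q(z) = z^3 - 2*z^2 - 3*I*z + 1 + 3*I.
The denominator factors as Q(z) = (z - 1)*(z - 2 - I)*(z + 1 + I), so z = -1 - I is a simple zero of Q and P is analytic there; z = -1 - I is therefore a simple pole and
  Res(f, z₀) = P(z₀)/Q'(z₀).

Q'(z) = 3*z^2 - 4*z - 3*I, so Q'(-1 - I) = 4 + 7*I.
P(-1 - I) = cos(1 + I).

Res(f, -1 - I) = (cos(1 + I))/(4 + 7*I) = (4/65 - 7*I/65)*cos(1 + I)

Final answer: (4/65 - 7*I/65)*cos(1 + I)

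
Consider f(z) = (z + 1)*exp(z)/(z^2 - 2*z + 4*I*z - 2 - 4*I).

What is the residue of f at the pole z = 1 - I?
Write f(z) = P(z)/Q(z) with P(z) = (z + 1)*exp(z) and Q(z) = z^2 - 2*z + 4*I*z - 2 - 4*I.
The denominator factors as Q(z) = (z - 1 + I)*(z - 1 + 3*I), so z = 1 - I is a simple zero of Q and P is analytic there; z = 1 - I is therefore a simple pole and
  Res(f, z₀) = P(z₀)/Q'(z₀).

Q'(z) = 2*z - 2 + 4*I, so Q'(1 - I) = 2*I.
P(1 - I) = (2 - I)*exp(1 - I).

Res(f, 1 - I) = ((2 - I)*exp(1 - I))/(2*I) = (-1/2 - I)*exp(1 - I)

Final answer: (-1/2 - I)*exp(1 - I)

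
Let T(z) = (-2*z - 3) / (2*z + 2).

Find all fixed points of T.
T(z) = z means -2*z - 3 = z*(2*z + 2), i.e.
  2*z^2 + 4*z + 3 = 0.
Discriminant: (4)^2 - 4*(2)*(3) = -8, so the roots are complex conjugates.
  z = (-4 ± I*sqrt(8))/(2*(2))
Fixed points: {-1 - sqrt(2)*I/2, -1 + sqrt(2)*I/2}

Final answer: {-1 - sqrt(2)*I/2, -1 + sqrt(2)*I/2}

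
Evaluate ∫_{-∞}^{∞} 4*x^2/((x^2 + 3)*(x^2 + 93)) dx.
Let f(z) = 4*z^2/((z^2 + 3)*(z^2 + 93)). The denominator has no real zeros and deg Q - deg P = 2 ≥ 2, so the integral of f over the upper semicircle |z| = R tends to 0 as R → ∞. Closing the contour in the upper half-plane,
  ∫_{-∞}^{∞} f(x) dx = 2πi · Σ Res(f, z_k)  over the poles with Im z_k > 0.

Zeros of the denominator: z^2 + 3 = 0 gives z = ±sqrt(3)*I; z^2 + 93 = 0 gives z = ±sqrt(93)*I.
Upper half-plane: z = sqrt(3)*I, z = sqrt(93)*I (simple).

Each pole is a simple zero of Q(z) = z^4 + 96*z^2 + 279, so Res(f, z₀) = P(z₀)/Q'(z₀) with P(z) = 4*z^2, Q'(z) = 4*z^3 + 192*z:
  Res(f, sqrt(3)*I) = (-12)/(180*sqrt(3)*I) = sqrt(3)*I/45
  Res(f, sqrt(93)*I) = (-372)/(-180*sqrt(93)*I) = -sqrt(93)*I/45

Sum of residues: I*(-sqrt(93) + sqrt(3))/45
∫_{-∞}^{∞} f(x) dx = 2πi · (I*(-sqrt(93) + sqrt(3))/45) = 2*pi*(-sqrt(3) + sqrt(93))/45

Final answer: 2*pi*(-sqrt(3) + sqrt(93))/45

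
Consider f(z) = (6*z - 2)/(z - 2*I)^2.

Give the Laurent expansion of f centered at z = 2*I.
Put w = z - (2*I), i.e. z = w + 2*I. The denominator is w^2, so it suffices to rewrite the numerator in powers of w.

P(z) = 6*z - 2
P(w + 2*I) = -2 + 12*I + 6*w

Dividing each term by w^2:
  f = (-2 + 12*I)/w^2 + 6/w

Substituting back w = z - 2*I:
  f(z) = (-2 + 12*I)/(z - 2*I)^2 + 6/(z - 2*I)

The series is finite because the numerator is a polynomial; the negative powers form the principal part, and the coefficient of 1/(z - 2*I) gives Res(f, 2*I) = 6.

Final answer: (-2 + 12*I)/(z - 2*I)^2 + 6/(z - 2*I)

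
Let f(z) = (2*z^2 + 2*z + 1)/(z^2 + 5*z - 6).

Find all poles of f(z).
The singularities of f are the zeros of the denominator. Factoring,
  z^2 + 5*z - 6 = (z + 6)*(z - 1)
so the candidates are z = -6, z = 1.

Check the numerator P(z) = 2*z^2 + 2*z + 1 at each one:
  P(-6) = 61 ≠ 0, so z = -6 is a (simple) pole.
  P(1) = 5 ≠ 0, so z = 1 is a (simple) pole.

Poles of f: {-6, 1}

Final answer: {-6, 1}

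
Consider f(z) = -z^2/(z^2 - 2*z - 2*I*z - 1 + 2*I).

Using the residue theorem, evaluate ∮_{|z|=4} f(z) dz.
By the residue theorem, ∮_C f(z) dz = 2πi · (sum of the residues of f at the poles inside |z| = 4).

The denominator factors as (z - 2 - I)*(z - I), so the singularities of f are simple poles at z = 2 + I, z = I.
  |2 + I|² = 5 < 16 = 4², so this pole is inside the contour.
  |I|² = 1 < 16 = 4², so this pole is inside the contour.

With P(z) = -z^2 and Q(z) = z^2 - 2*z - 2*I*z - 1 + 2*I, each pole is simple, so Res(f, z₀) = P(z₀)/Q'(z₀) with Q'(z) = 2*z - 2 - 2*I.
  Res(f, 2 + I) = P(2 + I)/Q'(2 + I) = (-3 - 4*I)/(2) = -3/2 - 2*I
  Res(f, I) = P(I)/Q'(I) = (1)/(-2) = -1/2

Sum of residues inside C: -2 - 2*I
∮_C f(z) dz = 2πi · (-2 - 2*I) = pi*(4 - 4*I)

Final answer: pi*(4 - 4*I)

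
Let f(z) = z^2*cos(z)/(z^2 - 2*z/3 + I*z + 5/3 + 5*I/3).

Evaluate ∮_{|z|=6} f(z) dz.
pi*(-64/97 - 44*I/291)*cos(1/3 - I) + pi*(258/97 + 144*I/97)*cos(1 - 2*I)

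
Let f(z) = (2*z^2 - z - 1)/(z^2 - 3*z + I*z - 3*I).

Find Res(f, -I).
Write f(z) = P(z)/Q(z) with P(z) = 2*z^2 - z - 1 and Q(z) = z^2 - 3*z + I*z - 3*I.
The denominator factors as Q(z) = (z + I)*(z - 3), so z = -I is a simple zero of Q and P is analytic there; z = -I is therefore a simple pole and
  Res(f, z₀) = P(z₀)/Q'(z₀).

Q'(z) = 2*z - 3 + I, so Q'(-I) = -3 - I.
P(-I) = -3 + I.

Res(f, -I) = (-3 + I)/(-3 - I) = 4/5 - 3*I/5

Final answer: 4/5 - 3*I/5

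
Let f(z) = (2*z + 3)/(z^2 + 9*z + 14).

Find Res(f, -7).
11/5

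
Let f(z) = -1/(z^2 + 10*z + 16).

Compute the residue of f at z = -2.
Write f(z) = P(z)/Q(z) with P(z) = -1 and Q(z) = z^2 + 10*z + 16.
The denominator factors as Q(z) = (z + 2)*(z + 8), so z = -2 is a simple zero of Q and P is analytic there; z = -2 is therefore a simple pole and
  Res(f, z₀) = P(z₀)/Q'(z₀).

Q'(z) = 2*z + 10, so Q'(-2) = 6.
P(-2) = -1.

Res(f, -2) = (-1)/(6) = -1/6

Final answer: -1/6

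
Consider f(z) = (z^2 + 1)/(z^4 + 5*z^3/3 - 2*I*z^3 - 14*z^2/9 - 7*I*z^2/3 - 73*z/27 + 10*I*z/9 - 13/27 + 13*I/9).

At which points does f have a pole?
The singularities of f are the zeros of the denominator. Factoring,
  z^4 + 5*z^3/3 - 2*I*z^3 - 14*z^2/9 - 7*I*z^2/3 - 73*z/27 + 10*I*z/9 - 13/27 + 13*I/9 = (z + 2/3 - I)*(z - 1 - I/3)*(z + 1 - 2*I/3)*(z + 1)
so the candidates are z = -2/3 + I, z = 1 + I/3, z = -1 + 2*I/3, z = -1.

Check the numerator P(z) = z^2 + 1 at each one:
  P(-2/3 + I) = 4/9 - 4*I/3 ≠ 0, so z = -2/3 + I is a (simple) pole.
  P(1 + I/3) = 17/9 + 2*I/3 ≠ 0, so z = 1 + I/3 is a (simple) pole.
  P(-1 + 2*I/3) = 14/9 - 4*I/3 ≠ 0, so z = -1 + 2*I/3 is a (simple) pole.
  P(-1) = 2 ≠ 0, so z = -1 is a (simple) pole.

Poles of f: {-1, -1 + 2*I/3, -2/3 + I, 1 + I/3}

Final answer: {-1, -1 + 2*I/3, -2/3 + I, 1 + I/3}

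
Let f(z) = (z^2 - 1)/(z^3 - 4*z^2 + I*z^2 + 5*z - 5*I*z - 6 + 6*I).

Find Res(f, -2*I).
Write f(z) = P(z)/Q(z) with P(z) = z^2 - 1 and Q(z) = z^3 - 4*z^2 + I*z^2 + 5*z - 5*I*z - 6 + 6*I.
The denominator factors as Q(z) = (z - 3)*(z - 1 - I)*(z + 2*I), so z = -2*I is a simple zero of Q and P is analytic there; z = -2*I is therefore a simple pole and
  Res(f, z₀) = P(z₀)/Q'(z₀).

Q'(z) = 3*z^2 - 8*z + 2*I*z + 5 - 5*I, so Q'(-2*I) = -3 + 11*I.
P(-2*I) = -5.

Res(f, -2*I) = (-5)/(-3 + 11*I) = 3/26 + 11*I/26

Final answer: 3/26 + 11*I/26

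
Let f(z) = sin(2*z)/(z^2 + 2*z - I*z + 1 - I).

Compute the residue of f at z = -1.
Write f(z) = P(z)/Q(z) with P(z) = sin(2*z) and Q(z) = z^2 + 2*z - I*z + 1 - I.
The denominator factors as Q(z) = (z + 1 - I)*(z + 1), so z = -1 is a simple zero of Q and P is analytic there; z = -1 is therefore a simple pole and
  Res(f, z₀) = P(z₀)/Q'(z₀).

Q'(z) = 2*z + 2 - I, so Q'(-1) = -I.
P(-1) = -sin(2).

Res(f, -1) = (-sin(2))/(-I) = -I*sin(2)

Final answer: -I*sin(2)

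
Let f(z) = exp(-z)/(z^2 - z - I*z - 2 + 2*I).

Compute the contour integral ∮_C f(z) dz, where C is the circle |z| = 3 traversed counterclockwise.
By the residue theorem, ∮_C f(z) dz = 2πi · (sum of the residues of f at the poles inside |z| = 3).

The denominator factors as (z - 2)*(z + 1 - I), so the singularities of f are simple poles at z = 2, z = -1 + I.
  |2|² = 4 < 9 = 3², so this pole is inside the contour.
  |-1 + I|² = 2 < 9 = 3², so this pole is inside the contour.

With P(z) = exp(-z) and Q(z) = z^2 - z - I*z - 2 + 2*I, each pole is simple, so Res(f, z₀) = P(z₀)/Q'(z₀) with Q'(z) = 2*z - 1 - I.
  Res(f, 2) = P(2)/Q'(2) = (exp(-2))/(3 - I) = (3/10 + I/10)*exp(-2)
  Res(f, -1 + I) = P(-1 + I)/Q'(-1 + I) = (exp(1 - I))/(-3 + I) = (-3/10 - I/10)*exp(1 - I)

Sum of residues inside C: (3/10 + I/10)*exp(-2) + (-3/10 - I/10)*exp(1 - I)
∮_C f(z) dz = 2πi · ((3/10 + I/10)*exp(-2) + (-3/10 - I/10)*exp(1 - I)) = pi*(1/5 - 3*I/5)*exp(1 - I) + pi*(-1/5 + 3*I/5)*exp(-2)

Final answer: pi*(1/5 - 3*I/5)*exp(1 - I) + pi*(-1/5 + 3*I/5)*exp(-2)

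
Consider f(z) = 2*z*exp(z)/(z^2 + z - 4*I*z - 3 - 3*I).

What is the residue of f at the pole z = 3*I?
Write f(z) = P(z)/Q(z) with P(z) = 2*z*exp(z) and Q(z) = z^2 + z - 4*I*z - 3 - 3*I.
The denominator factors as Q(z) = (z + 1 - I)*(z - 3*I), so z = 3*I is a simple zero of Q and P is analytic there; z = 3*I is therefore a simple pole and
  Res(f, z₀) = P(z₀)/Q'(z₀).

Q'(z) = 2*z + 1 - 4*I, so Q'(3*I) = 1 + 2*I.
P(3*I) = 6*I*exp(3*I).

Res(f, 3*I) = (6*I*exp(3*I))/(1 + 2*I) = (12/5 + 6*I/5)*exp(3*I)

Final answer: (12/5 + 6*I/5)*exp(3*I)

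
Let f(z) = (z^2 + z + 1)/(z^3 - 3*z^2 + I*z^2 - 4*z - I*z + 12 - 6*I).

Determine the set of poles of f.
The singularities of f are the zeros of the denominator. Factoring,
  z^3 - 3*z^2 + I*z^2 - 4*z - I*z + 12 - 6*I = (z - 2 + I)*(z + 2)*(z - 3)
so the candidates are z = 2 - I, z = -2, z = 3.

Check the numerator P(z) = z^2 + z + 1 at each one:
  P(2 - I) = 6 - 5*I ≠ 0, so z = 2 - I is a (simple) pole.
  P(-2) = 3 ≠ 0, so z = -2 is a (simple) pole.
  P(3) = 13 ≠ 0, so z = 3 is a (simple) pole.

Poles of f: {-2, 2 - I, 3}

Final answer: {-2, 2 - I, 3}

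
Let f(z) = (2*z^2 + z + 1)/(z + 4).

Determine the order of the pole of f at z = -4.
Factor the denominator:
  z + 4 = (z + 4)

The numerator P(z) = 2*z^2 + z + 1 has P(-4) = 29 ≠ 0, so no factor of (z + 4) cancels.
Near z = -4 we can therefore write f(z) = g(z)/(z + 4) with g analytic at -4 and g(-4) ≠ 0 (g is just the numerator).

Hence z = -4 is a pole of order 1.

Final answer: 1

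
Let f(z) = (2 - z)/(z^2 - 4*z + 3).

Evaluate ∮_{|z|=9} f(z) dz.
-2*I*pi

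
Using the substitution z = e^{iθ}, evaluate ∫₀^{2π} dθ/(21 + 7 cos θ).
Let J = ∫₀^{2π} dθ/(21 + 7 cos θ).
Put z = e^{iθ}: then cos θ = (z + 1/z)/2, dθ = dz/(iz), and z runs once counterclockwise around |z| = 1:
  J = ∮_{|z|=1} 1/(21 + 7*(z + 1/z)/2) · dz/(iz) = (2/i) ∮_{|z|=1} dz/(7*z^2 + 42*z + 7).
The roots of 7*z^2 + 42*z + 7 are z = (-21 ± sqrt(21^2 - 7^2))/7, with sqrt(392) = 14*sqrt(2); their product is 1, so only z₊ = -3 + 2*sqrt(2) lies inside the unit circle (z₋ = -3 - 2*sqrt(2) lies outside).
z₊ is a simple zero of q(z) = 7*z^2 + 42*z + 7, so Res(1/q, z₊) = 1/q'(z₊) with q'(z) = 14*z + 42; and q'(z₊) = 7*(z₊ - z₋) = 28*sqrt(2).
Therefore J = (2/i) · 2πi · 1/(28*sqrt(2)) = 2*pi/(14*sqrt(2)) = sqrt(2)*pi/14

Final answer: sqrt(2)*pi/14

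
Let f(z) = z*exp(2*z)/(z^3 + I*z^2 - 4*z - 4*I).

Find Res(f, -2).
(-1/5 - I/10)*exp(-4)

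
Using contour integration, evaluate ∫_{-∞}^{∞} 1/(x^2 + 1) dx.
pi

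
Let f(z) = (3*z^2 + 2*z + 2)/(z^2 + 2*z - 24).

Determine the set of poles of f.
The singularities of f are the zeros of the denominator. Factoring,
  z^2 + 2*z - 24 = (z - 4)*(z + 6)
so the candidates are z = 4, z = -6.

Check the numerator P(z) = 3*z^2 + 2*z + 2 at each one:
  P(4) = 58 ≠ 0, so z = 4 is a (simple) pole.
  P(-6) = 98 ≠ 0, so z = -6 is a (simple) pole.

Poles of f: {-6, 4}

Final answer: {-6, 4}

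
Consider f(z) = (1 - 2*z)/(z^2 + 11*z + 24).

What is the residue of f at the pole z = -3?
Write f(z) = P(z)/Q(z) with P(z) = 1 - 2*z and Q(z) = z^2 + 11*z + 24.
The denominator factors as Q(z) = (z + 8)*(z + 3), so z = -3 is a simple zero of Q and P is analytic there; z = -3 is therefore a simple pole and
  Res(f, z₀) = P(z₀)/Q'(z₀).

Q'(z) = 2*z + 11, so Q'(-3) = 5.
P(-3) = 7.

Res(f, -3) = (7)/(5) = 7/5

Final answer: 7/5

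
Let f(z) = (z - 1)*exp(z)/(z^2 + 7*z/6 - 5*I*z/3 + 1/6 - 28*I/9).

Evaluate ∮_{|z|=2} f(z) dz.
pi*(376/317 + 386*I/317)*exp(-3/2 - I/3)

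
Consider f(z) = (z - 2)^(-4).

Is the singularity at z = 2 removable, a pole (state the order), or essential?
Write f(z) = g(z)/(z - 2)^4 with g(z) = 1.
g is entire and g(2) = 1 ≠ 0, so no factor of (z - 2) cancels: the Laurent expansion of f about z = 2 starts at the power -4, i.e. lim_{z→z₀} (z - z₀)^4 f(z) = 1 is finite and nonzero.
So z = 2 is a pole of order 4.

Final answer: pole of order 4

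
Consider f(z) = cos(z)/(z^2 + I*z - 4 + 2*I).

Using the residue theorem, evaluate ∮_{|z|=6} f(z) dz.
pi*(-2/17 + 8*I/17)*cos(2 - I) + pi*(2/17 - 8*I/17)*cos(2)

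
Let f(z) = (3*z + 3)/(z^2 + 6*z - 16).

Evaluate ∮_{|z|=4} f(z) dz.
9*I*pi/5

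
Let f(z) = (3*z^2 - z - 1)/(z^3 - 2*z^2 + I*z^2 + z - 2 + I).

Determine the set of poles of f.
The singularities of f are the zeros of the denominator. Factoring,
  z^3 - 2*z^2 + I*z^2 + z - 2 + I = (z - I)*(z - 2 + I)*(z + I)
so the candidates are z = I, z = 2 - I, z = -I.

Check the numerator P(z) = 3*z^2 - z - 1 at each one:
  P(I) = -4 - I ≠ 0, so z = I is a (simple) pole.
  P(2 - I) = 6 - 11*I ≠ 0, so z = 2 - I is a (simple) pole.
  P(-I) = -4 + I ≠ 0, so z = -I is a (simple) pole.

Poles of f: {-I, I, 2 - I}

Final answer: {-I, I, 2 - I}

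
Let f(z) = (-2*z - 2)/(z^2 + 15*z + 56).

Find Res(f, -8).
Write f(z) = P(z)/Q(z) with P(z) = -2*z - 2 and Q(z) = z^2 + 15*z + 56.
The denominator factors as Q(z) = (z + 7)*(z + 8), so z = -8 is a simple zero of Q and P is analytic there; z = -8 is therefore a simple pole and
  Res(f, z₀) = P(z₀)/Q'(z₀).

Q'(z) = 2*z + 15, so Q'(-8) = -1.
P(-8) = 14.

Res(f, -8) = (14)/(-1) = -14

Final answer: -14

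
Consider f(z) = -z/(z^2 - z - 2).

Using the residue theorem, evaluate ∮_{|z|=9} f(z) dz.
By the residue theorem, ∮_C f(z) dz = 2πi · (sum of the residues of f at the poles inside |z| = 9).

The denominator factors as (z - 2)*(z + 1), so the singularities of f are simple poles at z = 2, z = -1.
  |2|² = 4 < 81 = 9², so this pole is inside the contour.
  |-1|² = 1 < 81 = 9², so this pole is inside the contour.

With P(z) = -z and Q(z) = z^2 - z - 2, each pole is simple, so Res(f, z₀) = P(z₀)/Q'(z₀) with Q'(z) = 2*z - 1.
  Res(f, 2) = P(2)/Q'(2) = (-2)/(3) = -2/3
  Res(f, -1) = P(-1)/Q'(-1) = (1)/(-3) = -1/3

Sum of residues inside C: -1
∮_C f(z) dz = 2πi · (-1) = -2*I*pi

Final answer: -2*I*pi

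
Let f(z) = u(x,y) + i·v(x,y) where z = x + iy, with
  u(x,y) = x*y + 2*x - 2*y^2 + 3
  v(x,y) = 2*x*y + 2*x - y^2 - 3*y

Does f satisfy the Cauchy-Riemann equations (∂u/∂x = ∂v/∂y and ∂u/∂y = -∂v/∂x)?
∂u/∂x = y + 2
∂v/∂y = 2*x - 2*y - 3
∂u/∂y = x - 4*y
∂v/∂x = 2*y + 2
∂u/∂x ≠ ∂v/∂y and ∂u/∂y ≠ -∂v/∂x; the Cauchy-Riemann equations are not satisfied, so f is not analytic.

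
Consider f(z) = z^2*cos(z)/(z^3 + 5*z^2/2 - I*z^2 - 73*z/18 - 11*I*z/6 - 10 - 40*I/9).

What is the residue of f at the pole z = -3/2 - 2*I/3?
Write f(z) = P(z)/Q(z) with P(z) = z^2*cos(z) and Q(z) = z^3 + 5*z^2/2 - I*z^2 - 73*z/18 - 11*I*z/6 - 10 - 40*I/9.
The denominator factors as Q(z) = (z + 3/2 + 2*I/3)*(z + 3 - I)*(z - 2 - 2*I/3), so z = -3/2 - 2*I/3 is a simple zero of Q and P is analytic there; z = -3/2 - 2*I/3 is therefore a simple pole and
  Res(f, z₀) = P(z₀)/Q'(z₀).

Q'(z) = 3*z^2 + 5*z - 2*I*z - 73/18 - 11*I/6, so Q'(-3/2 - 2*I/3) = -269/36 + 23*I/6.
P(-3/2 - 2*I/3) = (65/36 + 2*I)*cos(3/2 + 2*I/3).

Res(f, -3/2 - 2*I/3) = ((65/36 + 2*I)*cos(3/2 + 2*I/3))/(-269/36 + 23*I/6) = (-7549/91405 - 28338*I/91405)*cos(3/2 + 2*I/3)

Final answer: (-7549/91405 - 28338*I/91405)*cos(3/2 + 2*I/3)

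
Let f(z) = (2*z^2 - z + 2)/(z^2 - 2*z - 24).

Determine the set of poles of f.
The singularities of f are the zeros of the denominator. Factoring,
  z^2 - 2*z - 24 = (z - 6)*(z + 4)
so the candidates are z = 6, z = -4.

Check the numerator P(z) = 2*z^2 - z + 2 at each one:
  P(6) = 68 ≠ 0, so z = 6 is a (simple) pole.
  P(-4) = 38 ≠ 0, so z = -4 is a (simple) pole.

Poles of f: {-4, 6}

Final answer: {-4, 6}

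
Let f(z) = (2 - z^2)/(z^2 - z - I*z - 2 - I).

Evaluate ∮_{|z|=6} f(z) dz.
By the residue theorem, ∮_C f(z) dz = 2πi · (sum of the residues of f at the poles inside |z| = 6).

The denominator factors as (z - 2 - I)*(z + 1), so the singularities of f are simple poles at z = 2 + I, z = -1.
  |2 + I|² = 5 < 36 = 6², so this pole is inside the contour.
  |-1|² = 1 < 36 = 6², so this pole is inside the contour.

With P(z) = 2 - z^2 and Q(z) = z^2 - z - I*z - 2 - I, each pole is simple, so Res(f, z₀) = P(z₀)/Q'(z₀) with Q'(z) = 2*z - 1 - I.
  Res(f, 2 + I) = P(2 + I)/Q'(2 + I) = (-1 - 4*I)/(3 + I) = -7/10 - 11*I/10
  Res(f, -1) = P(-1)/Q'(-1) = (1)/(-3 - I) = -3/10 + I/10

Sum of residues inside C: -1 - I
∮_C f(z) dz = 2πi · (-1 - I) = pi*(2 - 2*I)

Final answer: pi*(2 - 2*I)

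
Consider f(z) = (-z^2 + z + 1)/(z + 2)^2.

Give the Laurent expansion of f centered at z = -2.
-5/(z + 2)^2 + 5/(z + 2) - 1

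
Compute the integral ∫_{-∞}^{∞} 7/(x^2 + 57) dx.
Let f(z) = 7/(z^2 + 57). The denominator has no real zeros and deg Q - deg P = 2 ≥ 2, so the integral of f over the upper semicircle |z| = R tends to 0 as R → ∞. Closing the contour in the upper half-plane,
  ∫_{-∞}^{∞} f(x) dx = 2πi · Σ Res(f, z_k)  over the poles with Im z_k > 0.

Zeros of the denominator: z^2 + 57 = 0 gives z = ±sqrt(57)*I.
Upper half-plane: z = sqrt(57)*I (simple).

Each pole is a simple zero of Q(z) = z^2 + 57, so Res(f, z₀) = P(z₀)/Q'(z₀) with P(z) = 7, Q'(z) = 2*z:
  Res(f, sqrt(57)*I) = (7)/(2*sqrt(57)*I) = -7*sqrt(57)*I/114

∫_{-∞}^{∞} f(x) dx = 2πi · (-7*sqrt(57)*I/114) = 7*sqrt(57)*pi/57

Final answer: 7*sqrt(57)*pi/57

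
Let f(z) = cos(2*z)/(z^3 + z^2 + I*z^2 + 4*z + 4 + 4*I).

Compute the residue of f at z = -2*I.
(-1/8 + I/8)*cosh(4)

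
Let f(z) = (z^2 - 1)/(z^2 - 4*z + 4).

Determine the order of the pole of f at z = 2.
Factor the denominator:
  z^2 - 4*z + 4 = (z - 2)^2

The numerator P(z) = z^2 - 1 has P(2) = 3 ≠ 0, so no factor of (z - 2) cancels.
Near z = 2 we can therefore write f(z) = g(z)/(z - 2)^2 with g analytic at 2 and g(2) ≠ 0 (g is just the numerator).

Hence z = 2 is a pole of order 2.

Final answer: 2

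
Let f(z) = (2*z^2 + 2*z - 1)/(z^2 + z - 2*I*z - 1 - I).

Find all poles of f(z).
The singularities of f are the zeros of the denominator. Factoring,
  z^2 + z - 2*I*z - 1 - I = (z - I)*(z + 1 - I)
so the candidates are z = I, z = -1 + I.

Check the numerator P(z) = 2*z^2 + 2*z - 1 at each one:
  P(I) = -3 + 2*I ≠ 0, so z = I is a (simple) pole.
  P(-1 + I) = -3 - 2*I ≠ 0, so z = -1 + I is a (simple) pole.

Poles of f: {-1 + I, I}

Final answer: {-1 + I, I}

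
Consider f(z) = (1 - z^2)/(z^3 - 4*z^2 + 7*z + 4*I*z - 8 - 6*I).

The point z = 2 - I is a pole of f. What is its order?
Factor the denominator:
  z^3 - 4*z^2 + 7*z + 4*I*z - 8 - 6*I = (z - 2 + I)^2*(z - 2*I)

The numerator P(z) = 1 - z^2 has P(2 - I) = -2 + 4*I ≠ 0, so no factor of (z - 2 + I) cancels.
Near z = 2 - I we can therefore write f(z) = g(z)/(z - 2 + I)^2 with g analytic at 2 - I and g(2 - I) ≠ 0 (g is the numerator divided by the remaining denominator factors).

Hence z = 2 - I is a pole of order 2.

Final answer: 2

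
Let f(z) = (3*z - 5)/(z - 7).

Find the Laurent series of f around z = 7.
Put w = z - (7), i.e. z = w + 7. The denominator is w, so it suffices to rewrite the numerator in powers of w.

P(z) = 3*z - 5
P(w + 7) = 16 + 3*w

Dividing each term by w:
  f = 16/w + 3

Substituting back w = z - 7:
  f(z) = 16/(z - 7) + 3

The series is finite because the numerator is a polynomial; the negative powers form the principal part, and the coefficient of 1/(z - 7) gives Res(f, 7) = 16.

Final answer: 16/(z - 7) + 3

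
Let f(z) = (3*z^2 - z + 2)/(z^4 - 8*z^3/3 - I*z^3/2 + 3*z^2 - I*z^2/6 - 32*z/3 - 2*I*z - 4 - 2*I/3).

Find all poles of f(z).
The singularities of f are the zeros of the denominator. Factoring,
  z^4 - 8*z^3/3 - I*z^3/2 + 3*z^2 - I*z^2/6 - 32*z/3 - 2*I*z - 4 - 2*I/3 = (z + 2*I)*(z - 3 - I/2)*(z - 2*I)*(z + 1/3)
so the candidates are z = -2*I, z = 3 + I/2, z = 2*I, z = -1/3.

Check the numerator P(z) = 3*z^2 - z + 2 at each one:
  P(-2*I) = -10 + 2*I ≠ 0, so z = -2*I is a (simple) pole.
  P(3 + I/2) = 101/4 + 17*I/2 ≠ 0, so z = 3 + I/2 is a (simple) pole.
  P(2*I) = -10 - 2*I ≠ 0, so z = 2*I is a (simple) pole.
  P(-1/3) = 8/3 ≠ 0, so z = -1/3 is a (simple) pole.

Poles of f: {-1/3, -2*I, 2*I, 3 + I/2}

Final answer: {-1/3, -2*I, 2*I, 3 + I/2}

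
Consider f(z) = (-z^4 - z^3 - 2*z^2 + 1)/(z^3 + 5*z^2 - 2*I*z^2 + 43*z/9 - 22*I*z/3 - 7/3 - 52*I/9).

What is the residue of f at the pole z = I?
72/205 + 9*I/820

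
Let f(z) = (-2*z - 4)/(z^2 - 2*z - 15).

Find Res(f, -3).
Write f(z) = P(z)/Q(z) with P(z) = -2*z - 4 and Q(z) = z^2 - 2*z - 15.
The denominator factors as Q(z) = (z - 5)*(z + 3), so z = -3 is a simple zero of Q and P is analytic there; z = -3 is therefore a simple pole and
  Res(f, z₀) = P(z₀)/Q'(z₀).

Q'(z) = 2*z - 2, so Q'(-3) = -8.
P(-3) = 2.

Res(f, -3) = (2)/(-8) = -1/4

Final answer: -1/4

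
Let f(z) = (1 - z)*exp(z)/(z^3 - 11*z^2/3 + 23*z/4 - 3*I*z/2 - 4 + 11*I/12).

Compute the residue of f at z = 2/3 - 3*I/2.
Write f(z) = P(z)/Q(z) with P(z) = (1 - z)*exp(z) and Q(z) = z^3 - 11*z^2/3 + 23*z/4 - 3*I*z/2 - 4 + 11*I/12.
The denominator factors as Q(z) = (z - 2/3 + 3*I/2)*(z - 2 - I)*(z - 1 - I/2), so z = 2/3 - 3*I/2 is a simple zero of Q and P is analytic there; z = 2/3 - 3*I/2 is therefore a simple pole and
  Res(f, z₀) = P(z₀)/Q'(z₀).

Q'(z) = 3*z^2 - 22*z/3 + 23/4 - 3*I/2, so Q'(2/3 - 3*I/2) = -41/9 + 7*I/2.
P(2/3 - 3*I/2) = (1/3 + 3*I/2)*exp(2/3 - 3*I/2).

Res(f, 2/3 - 3*I/2) = ((1/3 + 3*I/2)*exp(2/3 - 3*I/2))/(-41/9 + 7*I/2) = (1209/10693 - 2592*I/10693)*exp(2/3 - 3*I/2)

Final answer: (1209/10693 - 2592*I/10693)*exp(2/3 - 3*I/2)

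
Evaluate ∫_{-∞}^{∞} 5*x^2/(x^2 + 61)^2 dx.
Let f(z) = 5*z^2/(z^2 + 61)^2. The denominator has no real zeros and deg Q - deg P = 2 ≥ 2, so the integral of f over the upper semicircle |z| = R tends to 0 as R → ∞. Closing the contour in the upper half-plane,
  ∫_{-∞}^{∞} f(x) dx = 2πi · Σ Res(f, z_k)  over the poles with Im z_k > 0.

Zeros of the denominator: z^2 + 61 = 0 gives z = ±sqrt(61)*I.
Upper half-plane: z = sqrt(61)*I (a pole of order 2).

Write f(z) = g(z)/(z - sqrt(61)*I)^2 with g(z) = 5*z^2/(z + sqrt(61)*I)^2. For a double pole, Res(f, z₀) = g'(z₀):
  g'(z) = 10*sqrt(61)*I*z/(z + sqrt(61)*I)^3
  Res(f, sqrt(61)*I) = g'(sqrt(61)*I) = -5*sqrt(61)*I/244

∫_{-∞}^{∞} f(x) dx = 2πi · (-5*sqrt(61)*I/244) = 5*sqrt(61)*pi/122

Final answer: 5*sqrt(61)*pi/122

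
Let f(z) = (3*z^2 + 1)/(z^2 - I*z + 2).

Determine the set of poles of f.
The singularities of f are the zeros of the denominator. Factoring,
  z^2 - I*z + 2 = (z + I)*(z - 2*I)
so the candidates are z = -I, z = 2*I.

Check the numerator P(z) = 3*z^2 + 1 at each one:
  P(-I) = -2 ≠ 0, so z = -I is a (simple) pole.
  P(2*I) = -11 ≠ 0, so z = 2*I is a (simple) pole.

Poles of f: {-I, 2*I}

Final answer: {-I, 2*I}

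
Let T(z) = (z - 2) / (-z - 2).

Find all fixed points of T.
T(z) = z means z - 2 = z*(-z - 2), i.e.
  -z^2 - 3*z + 2 = 0.
Discriminant: (-3)^2 - 4*(-1)*(2) = 17, so the roots are real.
  z = (3 ± sqrt(17))/(2*(-1))
Fixed points: {-sqrt(17)/2 - 3/2, -3/2 + sqrt(17)/2}

Final answer: {-sqrt(17)/2 - 3/2, -3/2 + sqrt(17)/2}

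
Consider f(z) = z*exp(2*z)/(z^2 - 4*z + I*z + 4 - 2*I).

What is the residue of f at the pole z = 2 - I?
Write f(z) = P(z)/Q(z) with P(z) = z*exp(2*z) and Q(z) = z^2 - 4*z + I*z + 4 - 2*I.
The denominator factors as Q(z) = (z - 2)*(z - 2 + I), so z = 2 - I is a simple zero of Q and P is analytic there; z = 2 - I is therefore a simple pole and
  Res(f, z₀) = P(z₀)/Q'(z₀).

Q'(z) = 2*z - 4 + I, so Q'(2 - I) = -I.
P(2 - I) = (2 - I)*exp(4 - 2*I).

Res(f, 2 - I) = ((2 - I)*exp(4 - 2*I))/(-I) = (1 + 2*I)*exp(4 - 2*I)

Final answer: (1 + 2*I)*exp(4 - 2*I)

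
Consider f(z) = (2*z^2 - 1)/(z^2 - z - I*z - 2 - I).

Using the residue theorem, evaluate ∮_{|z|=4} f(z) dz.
By the residue theorem, ∮_C f(z) dz = 2πi · (sum of the residues of f at the poles inside |z| = 4).

The denominator factors as (z - 2 - I)*(z + 1), so the singularities of f are simple poles at z = 2 + I, z = -1.
  |2 + I|² = 5 < 16 = 4², so this pole is inside the contour.
  |-1|² = 1 < 16 = 4², so this pole is inside the contour.

With P(z) = 2*z^2 - 1 and Q(z) = z^2 - z - I*z - 2 - I, each pole is simple, so Res(f, z₀) = P(z₀)/Q'(z₀) with Q'(z) = 2*z - 1 - I.
  Res(f, 2 + I) = P(2 + I)/Q'(2 + I) = (5 + 8*I)/(3 + I) = 23/10 + 19*I/10
  Res(f, -1) = P(-1)/Q'(-1) = (1)/(-3 - I) = -3/10 + I/10

Sum of residues inside C: 2 + 2*I
∮_C f(z) dz = 2πi · (2 + 2*I) = pi*(-4 + 4*I)

Final answer: pi*(-4 + 4*I)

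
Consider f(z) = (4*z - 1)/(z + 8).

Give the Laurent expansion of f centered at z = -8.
Put w = z - (-8), i.e. z = w - 8. The denominator is w, so it suffices to rewrite the numerator in powers of w.

P(z) = 4*z - 1
P(w - 8) = -33 + 4*w

Dividing each term by w:
  f = -33/w + 4

Substituting back w = z + 8:
  f(z) = -33/(z + 8) + 4

The series is finite because the numerator is a polynomial; the negative powers form the principal part, and the coefficient of 1/(z + 8) gives Res(f, -8) = -33.

Final answer: -33/(z + 8) + 4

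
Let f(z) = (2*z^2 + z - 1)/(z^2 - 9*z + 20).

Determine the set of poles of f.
{4, 5}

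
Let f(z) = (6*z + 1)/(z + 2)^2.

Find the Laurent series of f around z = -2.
-11/(z + 2)^2 + 6/(z + 2)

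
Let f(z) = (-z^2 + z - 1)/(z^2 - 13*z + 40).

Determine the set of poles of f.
The singularities of f are the zeros of the denominator. Factoring,
  z^2 - 13*z + 40 = (z - 5)*(z - 8)
so the candidates are z = 5, z = 8.

Check the numerator P(z) = -z^2 + z - 1 at each one:
  P(5) = -21 ≠ 0, so z = 5 is a (simple) pole.
  P(8) = -57 ≠ 0, so z = 8 is a (simple) pole.

Poles of f: {5, 8}

Final answer: {5, 8}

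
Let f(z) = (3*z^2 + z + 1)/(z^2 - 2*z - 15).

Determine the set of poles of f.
The singularities of f are the zeros of the denominator. Factoring,
  z^2 - 2*z - 15 = (z + 3)*(z - 5)
so the candidates are z = -3, z = 5.

Check the numerator P(z) = 3*z^2 + z + 1 at each one:
  P(-3) = 25 ≠ 0, so z = -3 is a (simple) pole.
  P(5) = 81 ≠ 0, so z = 5 is a (simple) pole.

Poles of f: {-3, 5}

Final answer: {-3, 5}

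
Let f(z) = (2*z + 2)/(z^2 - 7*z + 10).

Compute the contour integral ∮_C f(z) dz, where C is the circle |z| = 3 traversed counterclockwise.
By the residue theorem, ∮_C f(z) dz = 2πi · (sum of the residues of f at the poles inside |z| = 3).

The denominator factors as (z - 2)*(z - 5), so the singularities of f are simple poles at z = 2, z = 5.
  |2|² = 4 < 9 = 3², so this pole is inside the contour.
  |5|² = 25 > 9 = 3², so this pole is outside the contour.

With P(z) = 2*z + 2 and Q(z) = z^2 - 7*z + 10, each pole is simple, so Res(f, z₀) = P(z₀)/Q'(z₀) with Q'(z) = 2*z - 7.
  Res(f, 2) = P(2)/Q'(2) = (6)/(-3) = -2

∮_C f(z) dz = 2πi · (-2) = -4*I*pi

Final answer: -4*I*pi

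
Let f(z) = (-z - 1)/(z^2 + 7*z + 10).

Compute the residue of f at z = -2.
Write f(z) = P(z)/Q(z) with P(z) = -z - 1 and Q(z) = z^2 + 7*z + 10.
The denominator factors as Q(z) = (z + 5)*(z + 2), so z = -2 is a simple zero of Q and P is analytic there; z = -2 is therefore a simple pole and
  Res(f, z₀) = P(z₀)/Q'(z₀).

Q'(z) = 2*z + 7, so Q'(-2) = 3.
P(-2) = 1.

Res(f, -2) = (1)/(3) = 1/3

Final answer: 1/3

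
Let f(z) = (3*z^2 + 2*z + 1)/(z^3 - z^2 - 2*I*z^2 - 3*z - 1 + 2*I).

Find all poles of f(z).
The singularities of f are the zeros of the denominator. Factoring,
  z^3 - z^2 - 2*I*z^2 - 3*z - 1 + 2*I = (z + 1)*(z - I)*(z - 2 - I)
so the candidates are z = -1, z = I, z = 2 + I.

Check the numerator P(z) = 3*z^2 + 2*z + 1 at each one:
  P(-1) = 2 ≠ 0, so z = -1 is a (simple) pole.
  P(I) = -2 + 2*I ≠ 0, so z = I is a (simple) pole.
  P(2 + I) = 14 + 14*I ≠ 0, so z = 2 + I is a (simple) pole.

Poles of f: {-1, I, 2 + I}

Final answer: {-1, I, 2 + I}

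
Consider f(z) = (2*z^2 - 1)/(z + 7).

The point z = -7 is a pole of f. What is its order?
1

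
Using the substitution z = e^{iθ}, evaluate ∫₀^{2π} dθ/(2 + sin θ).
Call the integral J. The integrand is 2π-periodic and we integrate over a full period, so shifting θ does not change the value (θ → θ + π/2 turns sin θ into cos θ). Hence
  J = ∫₀^{2π} dθ/(2 + cos θ).
Put z = e^{iθ}: then cos θ = (z + 1/z)/2, dθ = dz/(iz), and z runs once counterclockwise around |z| = 1:
  J = ∮_{|z|=1} 1/(2 + (z + 1/z)/2) · dz/(iz) = (2/i) ∮_{|z|=1} dz/(z^2 + 4*z + 1).
The roots of z^2 + 4*z + 1 are z = (-2 ± sqrt(2^2 - 1^2)), with sqrt(3) = sqrt(3); their product is 1, so only z₊ = -2 + sqrt(3) lies inside the unit circle (z₋ = -2 - sqrt(3) lies outside).
z₊ is a simple zero of q(z) = z^2 + 4*z + 1, so Res(1/q, z₊) = 1/q'(z₊) with q'(z) = 2*z + 4; and q'(z₊) = (z₊ - z₋) = 2*sqrt(3).
Therefore J = (2/i) · 2πi · 1/(2*sqrt(3)) = 2*pi/(sqrt(3)) = 2*sqrt(3)*pi/3

Final answer: 2*sqrt(3)*pi/3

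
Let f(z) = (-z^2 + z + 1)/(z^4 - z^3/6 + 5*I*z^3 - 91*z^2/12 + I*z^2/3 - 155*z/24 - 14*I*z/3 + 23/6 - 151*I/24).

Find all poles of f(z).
The singularities of f are the zeros of the denominator. Factoring,
  z^4 - z^3/6 + 5*I*z^3 - 91*z^2/12 + I*z^2/3 - 155*z/24 - 14*I*z/3 + 23/6 - 151*I/24 = (z + 1 - I/2)*(z + 1/2 + 3*I)*(z - 2/3 + I)*(z - 1 + 3*I/2)
so the candidates are z = -1 + I/2, z = -1/2 - 3*I, z = 2/3 - I, z = 1 - 3*I/2.

Check the numerator P(z) = -z^2 + z + 1 at each one:
  P(-1 + I/2) = -3/4 + 3*I/2 ≠ 0, so z = -1 + I/2 is a (simple) pole.
  P(-1/2 - 3*I) = 37/4 - 6*I ≠ 0, so z = -1/2 - 3*I is a (simple) pole.
  P(2/3 - I) = 20/9 + I/3 ≠ 0, so z = 2/3 - I is a (simple) pole.
  P(1 - 3*I/2) = 13/4 + 3*I/2 ≠ 0, so z = 1 - 3*I/2 is a (simple) pole.

Poles of f: {-1 + I/2, -1/2 - 3*I, 2/3 - I, 1 - 3*I/2}

Final answer: {-1 + I/2, -1/2 - 3*I, 2/3 - I, 1 - 3*I/2}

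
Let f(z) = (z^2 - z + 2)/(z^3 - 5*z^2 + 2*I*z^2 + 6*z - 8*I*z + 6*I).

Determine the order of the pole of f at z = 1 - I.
Factor the denominator:
  z^3 - 5*z^2 + 2*I*z^2 + 6*z - 8*I*z + 6*I = (z - 1 + I)^2*(z - 3)

The numerator P(z) = z^2 - z + 2 has P(1 - I) = 1 - I ≠ 0, so no factor of (z - 1 + I) cancels.
Near z = 1 - I we can therefore write f(z) = g(z)/(z - 1 + I)^2 with g analytic at 1 - I and g(1 - I) ≠ 0 (g is the numerator divided by the remaining denominator factors).

Hence z = 1 - I is a pole of order 2.

Final answer: 2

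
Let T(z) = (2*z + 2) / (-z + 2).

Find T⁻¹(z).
(2*z - 2)/(z + 2)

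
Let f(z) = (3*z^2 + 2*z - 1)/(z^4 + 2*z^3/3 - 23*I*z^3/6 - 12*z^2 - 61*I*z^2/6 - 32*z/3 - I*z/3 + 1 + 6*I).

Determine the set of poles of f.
The singularities of f are the zeros of the denominator. Factoring,
  z^4 + 2*z^3/3 - 23*I*z^3/6 - 12*z^2 - 61*I*z^2/6 - 32*z/3 - I*z/3 + 1 + 6*I = (z + 3 - I/2)*(z + 1)*(z - 1/3 - I/3)*(z - 3 - 3*I)
so the candidates are z = -3 + I/2, z = -1, z = 1/3 + I/3, z = 3 + 3*I.

Check the numerator P(z) = 3*z^2 + 2*z - 1 at each one:
  P(-3 + I/2) = 77/4 - 8*I ≠ 0, so z = -3 + I/2 is a (simple) pole.
  P(-1) = 0, so the factor (z + 1) cancels and z = -1 is only a removable singularity, not a pole.
  P(1/3 + I/3) = -1/3 + 4*I/3 ≠ 0, so z = 1/3 + I/3 is a (simple) pole.
  P(3 + 3*I) = 5 + 60*I ≠ 0, so z = 3 + 3*I is a (simple) pole.

Poles of f: {-3 + I/2, 1/3 + I/3, 3 + 3*I}

Final answer: {-3 + I/2, 1/3 + I/3, 3 + 3*I}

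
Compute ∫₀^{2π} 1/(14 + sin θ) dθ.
2*sqrt(195)*pi/195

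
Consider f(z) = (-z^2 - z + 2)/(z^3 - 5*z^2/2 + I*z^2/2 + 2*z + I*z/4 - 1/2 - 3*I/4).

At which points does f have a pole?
The singularities of f are the zeros of the denominator. Factoring,
  z^3 - 5*z^2/2 + I*z^2/2 + 2*z + I*z/4 - 1/2 - 3*I/4 = (z - I/2)*(z - 1)*(z - 3/2 + I)
so the candidates are z = I/2, z = 1, z = 3/2 - I.

Check the numerator P(z) = -z^2 - z + 2 at each one:
  P(I/2) = 9/4 - I/2 ≠ 0, so z = I/2 is a (simple) pole.
  P(1) = 0, so the factor (z - 1) cancels and z = 1 is only a removable singularity, not a pole.
  P(3/2 - I) = -3/4 + 4*I ≠ 0, so z = 3/2 - I is a (simple) pole.

Poles of f: {I/2, 3/2 - I}

Final answer: {I/2, 3/2 - I}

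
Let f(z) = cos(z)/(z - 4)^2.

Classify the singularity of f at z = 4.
Write f(z) = g(z)/(z - 4)^2 with g(z) = cos(z).
g is entire and g(4) = cos(4) ≠ 0, so no factor of (z - 4) cancels: the Laurent expansion of f about z = 4 starts at the power -2, i.e. lim_{z→z₀} (z - z₀)^2 f(z) = cos(4) is finite and nonzero.
So z = 4 is a pole of order 2.

Final answer: pole of order 2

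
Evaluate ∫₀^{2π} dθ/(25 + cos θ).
Let J = ∫₀^{2π} dθ/(25 + cos θ).
Put z = e^{iθ}: then cos θ = (z + 1/z)/2, dθ = dz/(iz), and z runs once counterclockwise around |z| = 1:
  J = ∮_{|z|=1} 1/(25 + (z + 1/z)/2) · dz/(iz) = (2/i) ∮_{|z|=1} dz/(z^2 + 50*z + 1).
The roots of z^2 + 50*z + 1 are z = (-25 ± sqrt(25^2 - 1^2)), with sqrt(624) = 4*sqrt(39); their product is 1, so only z₊ = -25 + 4*sqrt(39) lies inside the unit circle (z₋ = -25 - 4*sqrt(39) lies outside).
z₊ is a simple zero of q(z) = z^2 + 50*z + 1, so Res(1/q, z₊) = 1/q'(z₊) with q'(z) = 2*z + 50; and q'(z₊) = (z₊ - z₋) = 8*sqrt(39).
Therefore J = (2/i) · 2πi · 1/(8*sqrt(39)) = 2*pi/(4*sqrt(39)) = sqrt(39)*pi/78

Final answer: sqrt(39)*pi/78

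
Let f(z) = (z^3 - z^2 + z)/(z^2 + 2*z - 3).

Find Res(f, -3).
Write f(z) = P(z)/Q(z) with P(z) = z^3 - z^2 + z and Q(z) = z^2 + 2*z - 3.
The denominator factors as Q(z) = (z + 3)*(z - 1), so z = -3 is a simple zero of Q and P is analytic there; z = -3 is therefore a simple pole and
  Res(f, z₀) = P(z₀)/Q'(z₀).

Q'(z) = 2*z + 2, so Q'(-3) = -4.
P(-3) = -39.

Res(f, -3) = (-39)/(-4) = 39/4

Final answer: 39/4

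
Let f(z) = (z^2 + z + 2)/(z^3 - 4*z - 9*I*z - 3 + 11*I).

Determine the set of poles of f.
The singularities of f are the zeros of the denominator. Factoring,
  z^3 - 4*z - 9*I*z - 3 + 11*I = (z + 3 + 2*I)*(z - 2 - I)*(z - 1 - I)
so the candidates are z = -3 - 2*I, z = 2 + I, z = 1 + I.

Check the numerator P(z) = z^2 + z + 2 at each one:
  P(-3 - 2*I) = 4 + 10*I ≠ 0, so z = -3 - 2*I is a (simple) pole.
  P(2 + I) = 7 + 5*I ≠ 0, so z = 2 + I is a (simple) pole.
  P(1 + I) = 3 + 3*I ≠ 0, so z = 1 + I is a (simple) pole.

Poles of f: {-3 - 2*I, 1 + I, 2 + I}

Final answer: {-3 - 2*I, 1 + I, 2 + I}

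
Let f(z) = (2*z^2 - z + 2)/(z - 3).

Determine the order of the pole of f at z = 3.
Factor the denominator:
  z - 3 = (z - 3)

The numerator P(z) = 2*z^2 - z + 2 has P(3) = 17 ≠ 0, so no factor of (z - 3) cancels.
Near z = 3 we can therefore write f(z) = g(z)/(z - 3) with g analytic at 3 and g(3) ≠ 0 (g is just the numerator).

Hence z = 3 is a pole of order 1.

Final answer: 1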